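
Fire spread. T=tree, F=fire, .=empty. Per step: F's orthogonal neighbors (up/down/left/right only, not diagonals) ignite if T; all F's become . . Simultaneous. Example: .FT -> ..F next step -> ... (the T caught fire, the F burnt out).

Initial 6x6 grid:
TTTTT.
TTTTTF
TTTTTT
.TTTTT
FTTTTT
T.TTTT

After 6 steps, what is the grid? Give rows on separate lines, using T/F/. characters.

Step 1: 4 trees catch fire, 2 burn out
  TTTTT.
  TTTTF.
  TTTTTF
  .TTTTT
  .FTTTT
  F.TTTT
Step 2: 6 trees catch fire, 4 burn out
  TTTTF.
  TTTF..
  TTTTF.
  .FTTTF
  ..FTTT
  ..TTTT
Step 3: 9 trees catch fire, 6 burn out
  TTTF..
  TTF...
  TFTF..
  ..FTF.
  ...FTF
  ..FTTT
Step 4: 8 trees catch fire, 9 burn out
  TTF...
  TF....
  F.F...
  ...F..
  ....F.
  ...FTF
Step 5: 3 trees catch fire, 8 burn out
  TF....
  F.....
  ......
  ......
  ......
  ....F.
Step 6: 1 trees catch fire, 3 burn out
  F.....
  ......
  ......
  ......
  ......
  ......

F.....
......
......
......
......
......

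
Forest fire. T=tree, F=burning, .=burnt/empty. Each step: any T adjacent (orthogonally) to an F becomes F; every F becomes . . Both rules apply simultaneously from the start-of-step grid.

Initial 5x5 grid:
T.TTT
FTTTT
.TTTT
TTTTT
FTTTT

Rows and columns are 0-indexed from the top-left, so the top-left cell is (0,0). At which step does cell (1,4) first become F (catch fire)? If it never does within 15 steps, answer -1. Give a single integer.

Step 1: cell (1,4)='T' (+4 fires, +2 burnt)
Step 2: cell (1,4)='T' (+4 fires, +4 burnt)
Step 3: cell (1,4)='T' (+5 fires, +4 burnt)
Step 4: cell (1,4)='F' (+5 fires, +5 burnt)
  -> target ignites at step 4
Step 5: cell (1,4)='.' (+3 fires, +5 burnt)
Step 6: cell (1,4)='.' (+0 fires, +3 burnt)
  fire out at step 6

4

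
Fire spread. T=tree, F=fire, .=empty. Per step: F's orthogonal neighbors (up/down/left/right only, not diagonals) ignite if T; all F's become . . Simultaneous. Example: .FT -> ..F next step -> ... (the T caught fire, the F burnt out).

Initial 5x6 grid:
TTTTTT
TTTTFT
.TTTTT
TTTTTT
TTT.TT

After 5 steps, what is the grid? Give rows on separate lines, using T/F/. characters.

Step 1: 4 trees catch fire, 1 burn out
  TTTTFT
  TTTF.F
  .TTTFT
  TTTTTT
  TTT.TT
Step 2: 6 trees catch fire, 4 burn out
  TTTF.F
  TTF...
  .TTF.F
  TTTTFT
  TTT.TT
Step 3: 6 trees catch fire, 6 burn out
  TTF...
  TF....
  .TF...
  TTTF.F
  TTT.FT
Step 4: 5 trees catch fire, 6 burn out
  TF....
  F.....
  .F....
  TTF...
  TTT..F
Step 5: 3 trees catch fire, 5 burn out
  F.....
  ......
  ......
  TF....
  TTF...

F.....
......
......
TF....
TTF...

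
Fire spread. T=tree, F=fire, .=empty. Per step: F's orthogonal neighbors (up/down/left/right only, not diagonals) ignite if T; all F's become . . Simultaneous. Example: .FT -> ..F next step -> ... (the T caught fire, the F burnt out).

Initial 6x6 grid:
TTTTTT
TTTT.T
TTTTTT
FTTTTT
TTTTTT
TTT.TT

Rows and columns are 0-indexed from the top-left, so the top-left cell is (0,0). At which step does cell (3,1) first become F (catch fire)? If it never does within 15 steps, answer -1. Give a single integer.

Step 1: cell (3,1)='F' (+3 fires, +1 burnt)
  -> target ignites at step 1
Step 2: cell (3,1)='.' (+5 fires, +3 burnt)
Step 3: cell (3,1)='.' (+6 fires, +5 burnt)
Step 4: cell (3,1)='.' (+6 fires, +6 burnt)
Step 5: cell (3,1)='.' (+5 fires, +6 burnt)
Step 6: cell (3,1)='.' (+4 fires, +5 burnt)
Step 7: cell (3,1)='.' (+3 fires, +4 burnt)
Step 8: cell (3,1)='.' (+1 fires, +3 burnt)
Step 9: cell (3,1)='.' (+0 fires, +1 burnt)
  fire out at step 9

1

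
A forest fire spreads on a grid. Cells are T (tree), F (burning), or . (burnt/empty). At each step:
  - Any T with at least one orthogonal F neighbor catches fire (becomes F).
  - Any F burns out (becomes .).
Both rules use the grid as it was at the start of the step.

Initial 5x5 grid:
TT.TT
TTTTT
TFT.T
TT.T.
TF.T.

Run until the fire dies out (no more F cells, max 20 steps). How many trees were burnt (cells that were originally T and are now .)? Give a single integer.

Step 1: +5 fires, +2 burnt (F count now 5)
Step 2: +4 fires, +5 burnt (F count now 4)
Step 3: +2 fires, +4 burnt (F count now 2)
Step 4: +2 fires, +2 burnt (F count now 2)
Step 5: +2 fires, +2 burnt (F count now 2)
Step 6: +0 fires, +2 burnt (F count now 0)
Fire out after step 6
Initially T: 17, now '.': 23
Total burnt (originally-T cells now '.'): 15

Answer: 15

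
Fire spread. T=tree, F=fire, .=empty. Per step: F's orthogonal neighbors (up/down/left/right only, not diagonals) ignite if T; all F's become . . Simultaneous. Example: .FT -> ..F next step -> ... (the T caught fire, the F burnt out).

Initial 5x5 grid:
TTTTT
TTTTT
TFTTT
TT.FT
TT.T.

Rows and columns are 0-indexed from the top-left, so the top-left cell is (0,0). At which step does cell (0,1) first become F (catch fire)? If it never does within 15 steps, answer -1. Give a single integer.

Step 1: cell (0,1)='T' (+7 fires, +2 burnt)
Step 2: cell (0,1)='F' (+7 fires, +7 burnt)
  -> target ignites at step 2
Step 3: cell (0,1)='.' (+5 fires, +7 burnt)
Step 4: cell (0,1)='.' (+1 fires, +5 burnt)
Step 5: cell (0,1)='.' (+0 fires, +1 burnt)
  fire out at step 5

2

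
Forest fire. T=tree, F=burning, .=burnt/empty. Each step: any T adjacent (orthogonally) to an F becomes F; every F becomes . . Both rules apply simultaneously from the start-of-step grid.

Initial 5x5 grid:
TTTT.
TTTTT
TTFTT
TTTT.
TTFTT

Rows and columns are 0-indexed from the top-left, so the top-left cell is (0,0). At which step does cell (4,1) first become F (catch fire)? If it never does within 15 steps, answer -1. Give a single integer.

Step 1: cell (4,1)='F' (+6 fires, +2 burnt)
  -> target ignites at step 1
Step 2: cell (4,1)='.' (+9 fires, +6 burnt)
Step 3: cell (4,1)='.' (+5 fires, +9 burnt)
Step 4: cell (4,1)='.' (+1 fires, +5 burnt)
Step 5: cell (4,1)='.' (+0 fires, +1 burnt)
  fire out at step 5

1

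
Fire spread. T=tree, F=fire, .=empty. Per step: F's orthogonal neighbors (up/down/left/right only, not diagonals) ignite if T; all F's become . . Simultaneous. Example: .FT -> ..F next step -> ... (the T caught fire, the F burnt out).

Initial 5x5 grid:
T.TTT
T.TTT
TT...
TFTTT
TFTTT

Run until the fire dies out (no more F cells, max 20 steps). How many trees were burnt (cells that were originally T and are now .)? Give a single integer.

Answer: 12

Derivation:
Step 1: +5 fires, +2 burnt (F count now 5)
Step 2: +3 fires, +5 burnt (F count now 3)
Step 3: +3 fires, +3 burnt (F count now 3)
Step 4: +1 fires, +3 burnt (F count now 1)
Step 5: +0 fires, +1 burnt (F count now 0)
Fire out after step 5
Initially T: 18, now '.': 19
Total burnt (originally-T cells now '.'): 12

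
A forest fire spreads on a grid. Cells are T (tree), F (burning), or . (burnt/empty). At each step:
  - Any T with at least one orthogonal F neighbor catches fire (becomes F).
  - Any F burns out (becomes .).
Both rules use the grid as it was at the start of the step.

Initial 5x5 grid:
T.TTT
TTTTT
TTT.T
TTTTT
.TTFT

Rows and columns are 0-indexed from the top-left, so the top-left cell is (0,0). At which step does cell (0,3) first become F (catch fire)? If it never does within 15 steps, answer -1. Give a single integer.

Step 1: cell (0,3)='T' (+3 fires, +1 burnt)
Step 2: cell (0,3)='T' (+3 fires, +3 burnt)
Step 3: cell (0,3)='T' (+3 fires, +3 burnt)
Step 4: cell (0,3)='T' (+4 fires, +3 burnt)
Step 5: cell (0,3)='T' (+5 fires, +4 burnt)
Step 6: cell (0,3)='F' (+2 fires, +5 burnt)
  -> target ignites at step 6
Step 7: cell (0,3)='.' (+1 fires, +2 burnt)
Step 8: cell (0,3)='.' (+0 fires, +1 burnt)
  fire out at step 8

6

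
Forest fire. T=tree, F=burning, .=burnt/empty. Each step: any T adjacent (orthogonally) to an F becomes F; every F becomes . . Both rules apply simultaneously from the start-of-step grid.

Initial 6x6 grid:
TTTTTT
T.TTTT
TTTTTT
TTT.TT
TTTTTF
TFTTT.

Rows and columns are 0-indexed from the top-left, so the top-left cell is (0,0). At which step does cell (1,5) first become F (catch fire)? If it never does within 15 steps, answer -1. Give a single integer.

Step 1: cell (1,5)='T' (+5 fires, +2 burnt)
Step 2: cell (1,5)='T' (+8 fires, +5 burnt)
Step 3: cell (1,5)='F' (+5 fires, +8 burnt)
  -> target ignites at step 3
Step 4: cell (1,5)='.' (+5 fires, +5 burnt)
Step 5: cell (1,5)='.' (+4 fires, +5 burnt)
Step 6: cell (1,5)='.' (+3 fires, +4 burnt)
Step 7: cell (1,5)='.' (+1 fires, +3 burnt)
Step 8: cell (1,5)='.' (+0 fires, +1 burnt)
  fire out at step 8

3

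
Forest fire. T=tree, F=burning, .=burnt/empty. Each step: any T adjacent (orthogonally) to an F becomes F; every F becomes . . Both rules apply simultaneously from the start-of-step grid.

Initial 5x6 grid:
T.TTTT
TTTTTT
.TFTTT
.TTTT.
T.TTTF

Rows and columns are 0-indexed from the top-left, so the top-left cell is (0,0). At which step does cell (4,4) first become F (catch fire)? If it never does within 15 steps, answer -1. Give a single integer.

Step 1: cell (4,4)='F' (+5 fires, +2 burnt)
  -> target ignites at step 1
Step 2: cell (4,4)='.' (+9 fires, +5 burnt)
Step 3: cell (4,4)='.' (+4 fires, +9 burnt)
Step 4: cell (4,4)='.' (+3 fires, +4 burnt)
Step 5: cell (4,4)='.' (+1 fires, +3 burnt)
Step 6: cell (4,4)='.' (+0 fires, +1 burnt)
  fire out at step 6

1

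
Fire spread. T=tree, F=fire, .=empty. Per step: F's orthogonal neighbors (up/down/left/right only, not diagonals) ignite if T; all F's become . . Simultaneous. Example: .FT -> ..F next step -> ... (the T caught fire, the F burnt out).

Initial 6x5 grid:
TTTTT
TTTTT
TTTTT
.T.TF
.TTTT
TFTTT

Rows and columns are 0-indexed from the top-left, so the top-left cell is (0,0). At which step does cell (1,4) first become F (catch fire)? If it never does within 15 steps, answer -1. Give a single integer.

Step 1: cell (1,4)='T' (+6 fires, +2 burnt)
Step 2: cell (1,4)='F' (+7 fires, +6 burnt)
  -> target ignites at step 2
Step 3: cell (1,4)='.' (+4 fires, +7 burnt)
Step 4: cell (1,4)='.' (+4 fires, +4 burnt)
Step 5: cell (1,4)='.' (+3 fires, +4 burnt)
Step 6: cell (1,4)='.' (+1 fires, +3 burnt)
Step 7: cell (1,4)='.' (+0 fires, +1 burnt)
  fire out at step 7

2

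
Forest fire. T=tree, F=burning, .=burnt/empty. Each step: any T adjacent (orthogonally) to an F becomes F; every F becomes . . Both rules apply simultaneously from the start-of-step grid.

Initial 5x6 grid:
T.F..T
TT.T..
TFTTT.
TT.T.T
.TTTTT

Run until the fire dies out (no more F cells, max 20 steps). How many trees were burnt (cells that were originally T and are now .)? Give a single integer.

Step 1: +4 fires, +2 burnt (F count now 4)
Step 2: +4 fires, +4 burnt (F count now 4)
Step 3: +5 fires, +4 burnt (F count now 5)
Step 4: +1 fires, +5 burnt (F count now 1)
Step 5: +1 fires, +1 burnt (F count now 1)
Step 6: +1 fires, +1 burnt (F count now 1)
Step 7: +1 fires, +1 burnt (F count now 1)
Step 8: +0 fires, +1 burnt (F count now 0)
Fire out after step 8
Initially T: 18, now '.': 29
Total burnt (originally-T cells now '.'): 17

Answer: 17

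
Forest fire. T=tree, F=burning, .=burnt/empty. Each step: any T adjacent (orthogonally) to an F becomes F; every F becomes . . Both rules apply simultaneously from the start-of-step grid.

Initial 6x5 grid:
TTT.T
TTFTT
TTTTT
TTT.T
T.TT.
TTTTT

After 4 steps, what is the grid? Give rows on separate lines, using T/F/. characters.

Step 1: 4 trees catch fire, 1 burn out
  TTF.T
  TF.FT
  TTFTT
  TTT.T
  T.TT.
  TTTTT
Step 2: 6 trees catch fire, 4 burn out
  TF..T
  F...F
  TF.FT
  TTF.T
  T.TT.
  TTTTT
Step 3: 6 trees catch fire, 6 burn out
  F...F
  .....
  F...F
  TF..T
  T.FT.
  TTTTT
Step 4: 4 trees catch fire, 6 burn out
  .....
  .....
  .....
  F...F
  T..F.
  TTFTT

.....
.....
.....
F...F
T..F.
TTFTT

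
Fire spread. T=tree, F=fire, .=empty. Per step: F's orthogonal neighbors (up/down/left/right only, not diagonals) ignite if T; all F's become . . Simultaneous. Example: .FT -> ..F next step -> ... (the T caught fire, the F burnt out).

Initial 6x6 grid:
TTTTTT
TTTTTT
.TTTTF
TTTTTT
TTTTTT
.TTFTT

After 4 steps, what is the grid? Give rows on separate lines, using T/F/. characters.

Step 1: 6 trees catch fire, 2 burn out
  TTTTTT
  TTTTTF
  .TTTF.
  TTTTTF
  TTTFTT
  .TF.FT
Step 2: 10 trees catch fire, 6 burn out
  TTTTTF
  TTTTF.
  .TTF..
  TTTFF.
  TTF.FF
  .F...F
Step 3: 5 trees catch fire, 10 burn out
  TTTTF.
  TTTF..
  .TF...
  TTF...
  TF....
  ......
Step 4: 5 trees catch fire, 5 burn out
  TTTF..
  TTF...
  .F....
  TF....
  F.....
  ......

TTTF..
TTF...
.F....
TF....
F.....
......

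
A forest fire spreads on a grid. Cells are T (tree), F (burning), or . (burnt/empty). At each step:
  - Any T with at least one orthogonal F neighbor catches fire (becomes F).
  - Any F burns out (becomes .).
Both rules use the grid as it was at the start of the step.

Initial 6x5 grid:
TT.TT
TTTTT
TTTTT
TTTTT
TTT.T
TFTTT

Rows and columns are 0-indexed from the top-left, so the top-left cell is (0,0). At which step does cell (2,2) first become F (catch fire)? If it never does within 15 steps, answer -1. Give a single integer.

Step 1: cell (2,2)='T' (+3 fires, +1 burnt)
Step 2: cell (2,2)='T' (+4 fires, +3 burnt)
Step 3: cell (2,2)='T' (+4 fires, +4 burnt)
Step 4: cell (2,2)='F' (+5 fires, +4 burnt)
  -> target ignites at step 4
Step 5: cell (2,2)='.' (+5 fires, +5 burnt)
Step 6: cell (2,2)='.' (+3 fires, +5 burnt)
Step 7: cell (2,2)='.' (+2 fires, +3 burnt)
Step 8: cell (2,2)='.' (+1 fires, +2 burnt)
Step 9: cell (2,2)='.' (+0 fires, +1 burnt)
  fire out at step 9

4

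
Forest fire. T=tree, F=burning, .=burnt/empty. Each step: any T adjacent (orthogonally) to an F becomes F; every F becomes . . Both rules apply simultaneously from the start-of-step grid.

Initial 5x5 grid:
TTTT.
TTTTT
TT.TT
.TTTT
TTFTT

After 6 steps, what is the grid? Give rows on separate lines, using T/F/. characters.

Step 1: 3 trees catch fire, 1 burn out
  TTTT.
  TTTTT
  TT.TT
  .TFTT
  TF.FT
Step 2: 4 trees catch fire, 3 burn out
  TTTT.
  TTTTT
  TT.TT
  .F.FT
  F...F
Step 3: 3 trees catch fire, 4 burn out
  TTTT.
  TTTTT
  TF.FT
  ....F
  .....
Step 4: 4 trees catch fire, 3 burn out
  TTTT.
  TFTFT
  F...F
  .....
  .....
Step 5: 5 trees catch fire, 4 burn out
  TFTF.
  F.F.F
  .....
  .....
  .....
Step 6: 2 trees catch fire, 5 burn out
  F.F..
  .....
  .....
  .....
  .....

F.F..
.....
.....
.....
.....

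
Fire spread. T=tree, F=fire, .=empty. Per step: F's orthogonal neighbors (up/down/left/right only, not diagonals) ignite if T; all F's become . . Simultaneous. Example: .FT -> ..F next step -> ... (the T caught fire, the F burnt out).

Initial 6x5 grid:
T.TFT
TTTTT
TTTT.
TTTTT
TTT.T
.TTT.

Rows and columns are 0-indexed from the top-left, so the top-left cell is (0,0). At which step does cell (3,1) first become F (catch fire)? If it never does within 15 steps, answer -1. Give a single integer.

Step 1: cell (3,1)='T' (+3 fires, +1 burnt)
Step 2: cell (3,1)='T' (+3 fires, +3 burnt)
Step 3: cell (3,1)='T' (+3 fires, +3 burnt)
Step 4: cell (3,1)='T' (+4 fires, +3 burnt)
Step 5: cell (3,1)='F' (+5 fires, +4 burnt)
  -> target ignites at step 5
Step 6: cell (3,1)='.' (+3 fires, +5 burnt)
Step 7: cell (3,1)='.' (+3 fires, +3 burnt)
Step 8: cell (3,1)='.' (+0 fires, +3 burnt)
  fire out at step 8

5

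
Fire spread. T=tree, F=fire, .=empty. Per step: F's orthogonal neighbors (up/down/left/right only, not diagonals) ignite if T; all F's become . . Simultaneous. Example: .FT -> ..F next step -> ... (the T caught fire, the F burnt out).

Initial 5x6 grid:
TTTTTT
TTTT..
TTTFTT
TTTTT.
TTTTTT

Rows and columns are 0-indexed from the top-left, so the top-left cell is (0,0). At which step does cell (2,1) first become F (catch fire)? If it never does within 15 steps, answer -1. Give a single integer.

Step 1: cell (2,1)='T' (+4 fires, +1 burnt)
Step 2: cell (2,1)='F' (+7 fires, +4 burnt)
  -> target ignites at step 2
Step 3: cell (2,1)='.' (+7 fires, +7 burnt)
Step 4: cell (2,1)='.' (+6 fires, +7 burnt)
Step 5: cell (2,1)='.' (+2 fires, +6 burnt)
Step 6: cell (2,1)='.' (+0 fires, +2 burnt)
  fire out at step 6

2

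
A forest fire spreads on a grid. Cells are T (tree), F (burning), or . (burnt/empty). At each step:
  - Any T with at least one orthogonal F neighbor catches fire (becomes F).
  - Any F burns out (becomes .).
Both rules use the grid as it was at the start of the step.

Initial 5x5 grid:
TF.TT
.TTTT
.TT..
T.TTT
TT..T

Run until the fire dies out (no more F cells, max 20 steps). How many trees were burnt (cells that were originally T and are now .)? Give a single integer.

Answer: 13

Derivation:
Step 1: +2 fires, +1 burnt (F count now 2)
Step 2: +2 fires, +2 burnt (F count now 2)
Step 3: +2 fires, +2 burnt (F count now 2)
Step 4: +3 fires, +2 burnt (F count now 3)
Step 5: +2 fires, +3 burnt (F count now 2)
Step 6: +1 fires, +2 burnt (F count now 1)
Step 7: +1 fires, +1 burnt (F count now 1)
Step 8: +0 fires, +1 burnt (F count now 0)
Fire out after step 8
Initially T: 16, now '.': 22
Total burnt (originally-T cells now '.'): 13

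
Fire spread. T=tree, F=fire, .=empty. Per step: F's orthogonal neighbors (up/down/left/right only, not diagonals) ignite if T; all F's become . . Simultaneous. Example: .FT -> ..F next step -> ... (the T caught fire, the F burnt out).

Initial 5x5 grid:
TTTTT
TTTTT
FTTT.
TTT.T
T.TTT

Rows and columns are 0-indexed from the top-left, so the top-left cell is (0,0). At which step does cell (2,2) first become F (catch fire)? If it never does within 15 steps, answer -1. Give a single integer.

Step 1: cell (2,2)='T' (+3 fires, +1 burnt)
Step 2: cell (2,2)='F' (+5 fires, +3 burnt)
  -> target ignites at step 2
Step 3: cell (2,2)='.' (+4 fires, +5 burnt)
Step 4: cell (2,2)='.' (+3 fires, +4 burnt)
Step 5: cell (2,2)='.' (+3 fires, +3 burnt)
Step 6: cell (2,2)='.' (+2 fires, +3 burnt)
Step 7: cell (2,2)='.' (+1 fires, +2 burnt)
Step 8: cell (2,2)='.' (+0 fires, +1 burnt)
  fire out at step 8

2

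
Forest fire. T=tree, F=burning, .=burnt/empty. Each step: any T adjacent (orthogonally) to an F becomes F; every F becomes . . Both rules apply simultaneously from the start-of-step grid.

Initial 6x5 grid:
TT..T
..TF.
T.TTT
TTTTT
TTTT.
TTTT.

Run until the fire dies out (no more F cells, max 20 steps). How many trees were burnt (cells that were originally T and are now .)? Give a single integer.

Step 1: +2 fires, +1 burnt (F count now 2)
Step 2: +3 fires, +2 burnt (F count now 3)
Step 3: +3 fires, +3 burnt (F count now 3)
Step 4: +3 fires, +3 burnt (F count now 3)
Step 5: +3 fires, +3 burnt (F count now 3)
Step 6: +3 fires, +3 burnt (F count now 3)
Step 7: +1 fires, +3 burnt (F count now 1)
Step 8: +0 fires, +1 burnt (F count now 0)
Fire out after step 8
Initially T: 21, now '.': 27
Total burnt (originally-T cells now '.'): 18

Answer: 18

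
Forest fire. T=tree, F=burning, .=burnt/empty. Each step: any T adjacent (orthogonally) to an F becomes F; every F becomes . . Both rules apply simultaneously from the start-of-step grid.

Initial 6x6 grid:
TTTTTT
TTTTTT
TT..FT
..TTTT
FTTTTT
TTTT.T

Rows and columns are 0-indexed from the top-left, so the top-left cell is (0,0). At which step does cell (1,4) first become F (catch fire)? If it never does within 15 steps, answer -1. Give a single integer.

Step 1: cell (1,4)='F' (+5 fires, +2 burnt)
  -> target ignites at step 1
Step 2: cell (1,4)='.' (+8 fires, +5 burnt)
Step 3: cell (1,4)='.' (+7 fires, +8 burnt)
Step 4: cell (1,4)='.' (+4 fires, +7 burnt)
Step 5: cell (1,4)='.' (+3 fires, +4 burnt)
Step 6: cell (1,4)='.' (+2 fires, +3 burnt)
Step 7: cell (1,4)='.' (+0 fires, +2 burnt)
  fire out at step 7

1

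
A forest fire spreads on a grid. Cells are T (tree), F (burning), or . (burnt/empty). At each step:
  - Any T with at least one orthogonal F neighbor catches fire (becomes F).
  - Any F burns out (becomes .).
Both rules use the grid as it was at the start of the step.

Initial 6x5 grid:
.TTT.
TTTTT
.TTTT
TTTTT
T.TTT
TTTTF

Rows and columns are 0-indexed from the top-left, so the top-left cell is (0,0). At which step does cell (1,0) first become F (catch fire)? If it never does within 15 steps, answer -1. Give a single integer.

Step 1: cell (1,0)='T' (+2 fires, +1 burnt)
Step 2: cell (1,0)='T' (+3 fires, +2 burnt)
Step 3: cell (1,0)='T' (+4 fires, +3 burnt)
Step 4: cell (1,0)='T' (+4 fires, +4 burnt)
Step 5: cell (1,0)='T' (+4 fires, +4 burnt)
Step 6: cell (1,0)='T' (+4 fires, +4 burnt)
Step 7: cell (1,0)='T' (+2 fires, +4 burnt)
Step 8: cell (1,0)='F' (+2 fires, +2 burnt)
  -> target ignites at step 8
Step 9: cell (1,0)='.' (+0 fires, +2 burnt)
  fire out at step 9

8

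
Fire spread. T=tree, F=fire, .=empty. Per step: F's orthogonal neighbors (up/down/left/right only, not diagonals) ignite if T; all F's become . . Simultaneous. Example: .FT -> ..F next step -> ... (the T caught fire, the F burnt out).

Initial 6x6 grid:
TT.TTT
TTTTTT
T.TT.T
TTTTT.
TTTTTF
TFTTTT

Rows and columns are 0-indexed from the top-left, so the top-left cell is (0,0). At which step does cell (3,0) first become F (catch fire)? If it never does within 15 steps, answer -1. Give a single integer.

Step 1: cell (3,0)='T' (+5 fires, +2 burnt)
Step 2: cell (3,0)='T' (+7 fires, +5 burnt)
Step 3: cell (3,0)='F' (+3 fires, +7 burnt)
  -> target ignites at step 3
Step 4: cell (3,0)='.' (+3 fires, +3 burnt)
Step 5: cell (3,0)='.' (+3 fires, +3 burnt)
Step 6: cell (3,0)='.' (+4 fires, +3 burnt)
Step 7: cell (3,0)='.' (+3 fires, +4 burnt)
Step 8: cell (3,0)='.' (+2 fires, +3 burnt)
Step 9: cell (3,0)='.' (+0 fires, +2 burnt)
  fire out at step 9

3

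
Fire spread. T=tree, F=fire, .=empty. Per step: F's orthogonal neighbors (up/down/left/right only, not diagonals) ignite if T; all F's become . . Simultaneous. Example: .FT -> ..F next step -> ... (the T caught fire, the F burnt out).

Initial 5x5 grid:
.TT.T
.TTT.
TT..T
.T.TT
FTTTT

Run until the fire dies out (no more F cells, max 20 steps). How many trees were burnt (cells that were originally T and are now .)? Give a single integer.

Step 1: +1 fires, +1 burnt (F count now 1)
Step 2: +2 fires, +1 burnt (F count now 2)
Step 3: +2 fires, +2 burnt (F count now 2)
Step 4: +4 fires, +2 burnt (F count now 4)
Step 5: +3 fires, +4 burnt (F count now 3)
Step 6: +3 fires, +3 burnt (F count now 3)
Step 7: +0 fires, +3 burnt (F count now 0)
Fire out after step 7
Initially T: 16, now '.': 24
Total burnt (originally-T cells now '.'): 15

Answer: 15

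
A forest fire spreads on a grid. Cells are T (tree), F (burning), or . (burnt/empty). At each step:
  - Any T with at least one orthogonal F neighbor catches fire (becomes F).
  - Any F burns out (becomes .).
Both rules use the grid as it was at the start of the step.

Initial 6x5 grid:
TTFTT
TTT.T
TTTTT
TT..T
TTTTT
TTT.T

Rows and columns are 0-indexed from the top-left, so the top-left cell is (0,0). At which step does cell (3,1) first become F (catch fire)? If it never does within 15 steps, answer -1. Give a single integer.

Step 1: cell (3,1)='T' (+3 fires, +1 burnt)
Step 2: cell (3,1)='T' (+4 fires, +3 burnt)
Step 3: cell (3,1)='T' (+4 fires, +4 burnt)
Step 4: cell (3,1)='F' (+3 fires, +4 burnt)
  -> target ignites at step 4
Step 5: cell (3,1)='.' (+3 fires, +3 burnt)
Step 6: cell (3,1)='.' (+4 fires, +3 burnt)
Step 7: cell (3,1)='.' (+4 fires, +4 burnt)
Step 8: cell (3,1)='.' (+0 fires, +4 burnt)
  fire out at step 8

4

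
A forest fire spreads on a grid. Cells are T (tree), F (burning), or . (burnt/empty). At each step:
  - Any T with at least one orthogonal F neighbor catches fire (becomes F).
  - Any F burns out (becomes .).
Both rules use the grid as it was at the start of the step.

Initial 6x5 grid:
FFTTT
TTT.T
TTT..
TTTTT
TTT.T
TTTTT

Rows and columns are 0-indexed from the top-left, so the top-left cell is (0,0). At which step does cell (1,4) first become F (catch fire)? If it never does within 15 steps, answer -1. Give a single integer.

Step 1: cell (1,4)='T' (+3 fires, +2 burnt)
Step 2: cell (1,4)='T' (+4 fires, +3 burnt)
Step 3: cell (1,4)='T' (+4 fires, +4 burnt)
Step 4: cell (1,4)='F' (+4 fires, +4 burnt)
  -> target ignites at step 4
Step 5: cell (1,4)='.' (+4 fires, +4 burnt)
Step 6: cell (1,4)='.' (+2 fires, +4 burnt)
Step 7: cell (1,4)='.' (+2 fires, +2 burnt)
Step 8: cell (1,4)='.' (+1 fires, +2 burnt)
Step 9: cell (1,4)='.' (+0 fires, +1 burnt)
  fire out at step 9

4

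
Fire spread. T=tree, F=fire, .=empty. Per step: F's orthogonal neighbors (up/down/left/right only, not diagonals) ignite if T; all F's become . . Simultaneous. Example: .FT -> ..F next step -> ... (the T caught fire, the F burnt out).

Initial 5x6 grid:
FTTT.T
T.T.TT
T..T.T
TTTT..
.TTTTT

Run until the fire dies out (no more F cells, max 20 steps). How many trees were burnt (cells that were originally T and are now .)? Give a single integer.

Step 1: +2 fires, +1 burnt (F count now 2)
Step 2: +2 fires, +2 burnt (F count now 2)
Step 3: +3 fires, +2 burnt (F count now 3)
Step 4: +1 fires, +3 burnt (F count now 1)
Step 5: +2 fires, +1 burnt (F count now 2)
Step 6: +2 fires, +2 burnt (F count now 2)
Step 7: +2 fires, +2 burnt (F count now 2)
Step 8: +1 fires, +2 burnt (F count now 1)
Step 9: +1 fires, +1 burnt (F count now 1)
Step 10: +0 fires, +1 burnt (F count now 0)
Fire out after step 10
Initially T: 20, now '.': 26
Total burnt (originally-T cells now '.'): 16

Answer: 16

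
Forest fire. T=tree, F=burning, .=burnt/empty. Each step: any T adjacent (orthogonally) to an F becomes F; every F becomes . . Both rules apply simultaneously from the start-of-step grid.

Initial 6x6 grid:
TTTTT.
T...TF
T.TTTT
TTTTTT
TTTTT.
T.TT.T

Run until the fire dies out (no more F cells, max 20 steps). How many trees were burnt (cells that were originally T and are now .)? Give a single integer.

Answer: 26

Derivation:
Step 1: +2 fires, +1 burnt (F count now 2)
Step 2: +3 fires, +2 burnt (F count now 3)
Step 3: +3 fires, +3 burnt (F count now 3)
Step 4: +4 fires, +3 burnt (F count now 4)
Step 5: +3 fires, +4 burnt (F count now 3)
Step 6: +4 fires, +3 burnt (F count now 4)
Step 7: +4 fires, +4 burnt (F count now 4)
Step 8: +2 fires, +4 burnt (F count now 2)
Step 9: +1 fires, +2 burnt (F count now 1)
Step 10: +0 fires, +1 burnt (F count now 0)
Fire out after step 10
Initially T: 27, now '.': 35
Total burnt (originally-T cells now '.'): 26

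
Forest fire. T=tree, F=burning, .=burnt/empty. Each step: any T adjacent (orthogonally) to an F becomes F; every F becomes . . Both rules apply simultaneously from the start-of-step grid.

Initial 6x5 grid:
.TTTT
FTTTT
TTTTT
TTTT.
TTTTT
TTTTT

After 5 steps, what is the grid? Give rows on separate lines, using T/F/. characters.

Step 1: 2 trees catch fire, 1 burn out
  .TTTT
  .FTTT
  FTTTT
  TTTT.
  TTTTT
  TTTTT
Step 2: 4 trees catch fire, 2 burn out
  .FTTT
  ..FTT
  .FTTT
  FTTT.
  TTTTT
  TTTTT
Step 3: 5 trees catch fire, 4 burn out
  ..FTT
  ...FT
  ..FTT
  .FTT.
  FTTTT
  TTTTT
Step 4: 6 trees catch fire, 5 burn out
  ...FT
  ....F
  ...FT
  ..FT.
  .FTTT
  FTTTT
Step 5: 5 trees catch fire, 6 burn out
  ....F
  .....
  ....F
  ...F.
  ..FTT
  .FTTT

....F
.....
....F
...F.
..FTT
.FTTT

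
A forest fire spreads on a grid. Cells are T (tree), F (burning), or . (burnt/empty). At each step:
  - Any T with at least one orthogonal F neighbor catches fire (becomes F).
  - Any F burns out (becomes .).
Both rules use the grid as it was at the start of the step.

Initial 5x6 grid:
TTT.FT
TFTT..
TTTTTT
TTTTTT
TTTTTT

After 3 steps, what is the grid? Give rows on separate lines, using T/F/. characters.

Step 1: 5 trees catch fire, 2 burn out
  TFT..F
  F.FT..
  TFTTTT
  TTTTTT
  TTTTTT
Step 2: 6 trees catch fire, 5 burn out
  F.F...
  ...F..
  F.FTTT
  TFTTTT
  TTTTTT
Step 3: 4 trees catch fire, 6 burn out
  ......
  ......
  ...FTT
  F.FTTT
  TFTTTT

......
......
...FTT
F.FTTT
TFTTTT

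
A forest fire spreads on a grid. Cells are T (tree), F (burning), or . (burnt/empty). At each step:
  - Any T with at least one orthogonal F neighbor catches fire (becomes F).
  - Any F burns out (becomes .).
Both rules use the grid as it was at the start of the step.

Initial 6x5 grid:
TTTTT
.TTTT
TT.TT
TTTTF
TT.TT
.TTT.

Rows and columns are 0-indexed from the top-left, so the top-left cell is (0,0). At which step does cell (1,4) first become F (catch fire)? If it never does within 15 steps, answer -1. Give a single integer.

Step 1: cell (1,4)='T' (+3 fires, +1 burnt)
Step 2: cell (1,4)='F' (+4 fires, +3 burnt)
  -> target ignites at step 2
Step 3: cell (1,4)='.' (+4 fires, +4 burnt)
Step 4: cell (1,4)='.' (+6 fires, +4 burnt)
Step 5: cell (1,4)='.' (+5 fires, +6 burnt)
Step 6: cell (1,4)='.' (+1 fires, +5 burnt)
Step 7: cell (1,4)='.' (+1 fires, +1 burnt)
Step 8: cell (1,4)='.' (+0 fires, +1 burnt)
  fire out at step 8

2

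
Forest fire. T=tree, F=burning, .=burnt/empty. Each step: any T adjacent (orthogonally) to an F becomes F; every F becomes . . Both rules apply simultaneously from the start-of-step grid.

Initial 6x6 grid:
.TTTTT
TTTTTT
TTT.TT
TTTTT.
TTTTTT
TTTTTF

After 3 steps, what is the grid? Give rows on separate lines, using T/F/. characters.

Step 1: 2 trees catch fire, 1 burn out
  .TTTTT
  TTTTTT
  TTT.TT
  TTTTT.
  TTTTTF
  TTTTF.
Step 2: 2 trees catch fire, 2 burn out
  .TTTTT
  TTTTTT
  TTT.TT
  TTTTT.
  TTTTF.
  TTTF..
Step 3: 3 trees catch fire, 2 burn out
  .TTTTT
  TTTTTT
  TTT.TT
  TTTTF.
  TTTF..
  TTF...

.TTTTT
TTTTTT
TTT.TT
TTTTF.
TTTF..
TTF...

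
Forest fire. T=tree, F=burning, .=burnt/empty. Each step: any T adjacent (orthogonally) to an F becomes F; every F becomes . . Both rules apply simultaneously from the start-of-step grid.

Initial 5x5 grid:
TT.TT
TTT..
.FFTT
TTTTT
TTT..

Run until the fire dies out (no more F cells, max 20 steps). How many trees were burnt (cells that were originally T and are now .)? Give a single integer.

Answer: 15

Derivation:
Step 1: +5 fires, +2 burnt (F count now 5)
Step 2: +7 fires, +5 burnt (F count now 7)
Step 3: +3 fires, +7 burnt (F count now 3)
Step 4: +0 fires, +3 burnt (F count now 0)
Fire out after step 4
Initially T: 17, now '.': 23
Total burnt (originally-T cells now '.'): 15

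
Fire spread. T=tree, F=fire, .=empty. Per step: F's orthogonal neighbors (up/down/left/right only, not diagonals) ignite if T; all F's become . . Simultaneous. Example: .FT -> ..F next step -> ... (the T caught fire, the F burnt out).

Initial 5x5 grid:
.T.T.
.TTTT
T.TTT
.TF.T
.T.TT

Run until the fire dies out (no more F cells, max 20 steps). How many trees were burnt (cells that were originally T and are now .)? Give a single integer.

Step 1: +2 fires, +1 burnt (F count now 2)
Step 2: +3 fires, +2 burnt (F count now 3)
Step 3: +3 fires, +3 burnt (F count now 3)
Step 4: +4 fires, +3 burnt (F count now 4)
Step 5: +1 fires, +4 burnt (F count now 1)
Step 6: +1 fires, +1 burnt (F count now 1)
Step 7: +0 fires, +1 burnt (F count now 0)
Fire out after step 7
Initially T: 15, now '.': 24
Total burnt (originally-T cells now '.'): 14

Answer: 14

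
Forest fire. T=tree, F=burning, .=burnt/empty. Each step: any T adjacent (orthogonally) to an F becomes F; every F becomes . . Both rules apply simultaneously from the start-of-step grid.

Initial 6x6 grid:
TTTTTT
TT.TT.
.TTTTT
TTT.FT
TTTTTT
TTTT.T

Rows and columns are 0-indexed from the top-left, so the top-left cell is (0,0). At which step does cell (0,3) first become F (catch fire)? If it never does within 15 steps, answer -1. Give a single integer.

Step 1: cell (0,3)='T' (+3 fires, +1 burnt)
Step 2: cell (0,3)='T' (+5 fires, +3 burnt)
Step 3: cell (0,3)='T' (+6 fires, +5 burnt)
Step 4: cell (0,3)='F' (+6 fires, +6 burnt)
  -> target ignites at step 4
Step 5: cell (0,3)='.' (+5 fires, +6 burnt)
Step 6: cell (0,3)='.' (+4 fires, +5 burnt)
Step 7: cell (0,3)='.' (+1 fires, +4 burnt)
Step 8: cell (0,3)='.' (+0 fires, +1 burnt)
  fire out at step 8

4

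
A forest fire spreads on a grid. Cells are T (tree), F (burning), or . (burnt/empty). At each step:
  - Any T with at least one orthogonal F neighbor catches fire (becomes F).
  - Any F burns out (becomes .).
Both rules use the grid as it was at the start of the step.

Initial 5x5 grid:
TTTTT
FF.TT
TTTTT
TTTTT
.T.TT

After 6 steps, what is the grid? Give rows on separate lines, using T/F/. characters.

Step 1: 4 trees catch fire, 2 burn out
  FFTTT
  ...TT
  FFTTT
  TTTTT
  .T.TT
Step 2: 4 trees catch fire, 4 burn out
  ..FTT
  ...TT
  ..FTT
  FFTTT
  .T.TT
Step 3: 4 trees catch fire, 4 burn out
  ...FT
  ...TT
  ...FT
  ..FTT
  .F.TT
Step 4: 4 trees catch fire, 4 burn out
  ....F
  ...FT
  ....F
  ...FT
  ...TT
Step 5: 3 trees catch fire, 4 burn out
  .....
  ....F
  .....
  ....F
  ...FT
Step 6: 1 trees catch fire, 3 burn out
  .....
  .....
  .....
  .....
  ....F

.....
.....
.....
.....
....F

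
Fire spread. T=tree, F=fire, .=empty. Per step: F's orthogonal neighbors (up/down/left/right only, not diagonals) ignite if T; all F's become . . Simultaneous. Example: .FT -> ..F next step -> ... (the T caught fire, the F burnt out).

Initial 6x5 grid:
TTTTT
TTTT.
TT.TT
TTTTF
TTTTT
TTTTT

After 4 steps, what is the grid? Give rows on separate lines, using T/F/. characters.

Step 1: 3 trees catch fire, 1 burn out
  TTTTT
  TTTT.
  TT.TF
  TTTF.
  TTTTF
  TTTTT
Step 2: 4 trees catch fire, 3 burn out
  TTTTT
  TTTT.
  TT.F.
  TTF..
  TTTF.
  TTTTF
Step 3: 4 trees catch fire, 4 burn out
  TTTTT
  TTTF.
  TT...
  TF...
  TTF..
  TTTF.
Step 4: 6 trees catch fire, 4 burn out
  TTTFT
  TTF..
  TF...
  F....
  TF...
  TTF..

TTTFT
TTF..
TF...
F....
TF...
TTF..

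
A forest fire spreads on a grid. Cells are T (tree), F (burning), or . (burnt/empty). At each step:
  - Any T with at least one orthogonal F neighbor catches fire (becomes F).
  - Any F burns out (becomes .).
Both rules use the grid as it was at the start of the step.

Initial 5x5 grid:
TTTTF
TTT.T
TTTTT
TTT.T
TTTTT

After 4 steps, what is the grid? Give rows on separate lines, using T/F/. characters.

Step 1: 2 trees catch fire, 1 burn out
  TTTF.
  TTT.F
  TTTTT
  TTT.T
  TTTTT
Step 2: 2 trees catch fire, 2 burn out
  TTF..
  TTT..
  TTTTF
  TTT.T
  TTTTT
Step 3: 4 trees catch fire, 2 burn out
  TF...
  TTF..
  TTTF.
  TTT.F
  TTTTT
Step 4: 4 trees catch fire, 4 burn out
  F....
  TF...
  TTF..
  TTT..
  TTTTF

F....
TF...
TTF..
TTT..
TTTTF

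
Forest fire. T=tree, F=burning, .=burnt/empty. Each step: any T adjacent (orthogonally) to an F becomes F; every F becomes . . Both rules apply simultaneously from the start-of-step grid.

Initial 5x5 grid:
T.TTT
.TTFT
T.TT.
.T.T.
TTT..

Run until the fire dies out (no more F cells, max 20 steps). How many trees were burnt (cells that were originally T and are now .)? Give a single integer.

Answer: 9

Derivation:
Step 1: +4 fires, +1 burnt (F count now 4)
Step 2: +5 fires, +4 burnt (F count now 5)
Step 3: +0 fires, +5 burnt (F count now 0)
Fire out after step 3
Initially T: 15, now '.': 19
Total burnt (originally-T cells now '.'): 9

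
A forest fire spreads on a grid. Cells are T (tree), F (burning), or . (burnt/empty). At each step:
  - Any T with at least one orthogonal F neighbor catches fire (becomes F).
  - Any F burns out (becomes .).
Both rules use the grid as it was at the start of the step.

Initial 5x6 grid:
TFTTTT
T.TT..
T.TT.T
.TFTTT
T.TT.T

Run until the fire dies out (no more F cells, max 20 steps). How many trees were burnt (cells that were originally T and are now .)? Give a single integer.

Step 1: +6 fires, +2 burnt (F count now 6)
Step 2: +6 fires, +6 burnt (F count now 6)
Step 3: +4 fires, +6 burnt (F count now 4)
Step 4: +3 fires, +4 burnt (F count now 3)
Step 5: +0 fires, +3 burnt (F count now 0)
Fire out after step 5
Initially T: 20, now '.': 29
Total burnt (originally-T cells now '.'): 19

Answer: 19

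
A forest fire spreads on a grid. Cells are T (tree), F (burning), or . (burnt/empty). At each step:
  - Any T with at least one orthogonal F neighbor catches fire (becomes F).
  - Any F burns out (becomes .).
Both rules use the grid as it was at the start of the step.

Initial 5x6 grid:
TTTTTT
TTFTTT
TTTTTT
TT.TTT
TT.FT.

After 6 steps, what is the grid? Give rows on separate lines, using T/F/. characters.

Step 1: 6 trees catch fire, 2 burn out
  TTFTTT
  TF.FTT
  TTFTTT
  TT.FTT
  TT..F.
Step 2: 7 trees catch fire, 6 burn out
  TF.FTT
  F...FT
  TF.FTT
  TT..FT
  TT....
Step 3: 7 trees catch fire, 7 burn out
  F...FT
  .....F
  F...FT
  TF...F
  TT....
Step 4: 4 trees catch fire, 7 burn out
  .....F
  ......
  .....F
  F.....
  TF....
Step 5: 1 trees catch fire, 4 burn out
  ......
  ......
  ......
  ......
  F.....
Step 6: 0 trees catch fire, 1 burn out
  ......
  ......
  ......
  ......
  ......

......
......
......
......
......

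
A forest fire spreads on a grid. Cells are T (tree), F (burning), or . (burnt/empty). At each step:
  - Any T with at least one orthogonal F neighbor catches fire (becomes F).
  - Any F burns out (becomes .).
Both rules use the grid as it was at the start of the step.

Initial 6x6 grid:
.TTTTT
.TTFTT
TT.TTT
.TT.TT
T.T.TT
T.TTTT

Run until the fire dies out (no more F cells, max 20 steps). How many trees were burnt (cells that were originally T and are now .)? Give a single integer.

Step 1: +4 fires, +1 burnt (F count now 4)
Step 2: +5 fires, +4 burnt (F count now 5)
Step 3: +5 fires, +5 burnt (F count now 5)
Step 4: +4 fires, +5 burnt (F count now 4)
Step 5: +3 fires, +4 burnt (F count now 3)
Step 6: +3 fires, +3 burnt (F count now 3)
Step 7: +1 fires, +3 burnt (F count now 1)
Step 8: +0 fires, +1 burnt (F count now 0)
Fire out after step 8
Initially T: 27, now '.': 34
Total burnt (originally-T cells now '.'): 25

Answer: 25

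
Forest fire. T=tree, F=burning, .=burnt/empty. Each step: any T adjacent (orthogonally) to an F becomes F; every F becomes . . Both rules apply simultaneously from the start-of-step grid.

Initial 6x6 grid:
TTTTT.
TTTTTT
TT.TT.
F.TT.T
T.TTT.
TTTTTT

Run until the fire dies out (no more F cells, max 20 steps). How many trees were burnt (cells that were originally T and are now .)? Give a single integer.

Answer: 27

Derivation:
Step 1: +2 fires, +1 burnt (F count now 2)
Step 2: +3 fires, +2 burnt (F count now 3)
Step 3: +3 fires, +3 burnt (F count now 3)
Step 4: +3 fires, +3 burnt (F count now 3)
Step 5: +4 fires, +3 burnt (F count now 4)
Step 6: +6 fires, +4 burnt (F count now 6)
Step 7: +6 fires, +6 burnt (F count now 6)
Step 8: +0 fires, +6 burnt (F count now 0)
Fire out after step 8
Initially T: 28, now '.': 35
Total burnt (originally-T cells now '.'): 27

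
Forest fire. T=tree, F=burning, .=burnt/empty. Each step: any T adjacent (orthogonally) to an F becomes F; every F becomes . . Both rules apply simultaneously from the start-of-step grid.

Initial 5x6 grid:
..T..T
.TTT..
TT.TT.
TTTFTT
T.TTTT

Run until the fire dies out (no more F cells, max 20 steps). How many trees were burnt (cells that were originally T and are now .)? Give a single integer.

Step 1: +4 fires, +1 burnt (F count now 4)
Step 2: +6 fires, +4 burnt (F count now 6)
Step 3: +4 fires, +6 burnt (F count now 4)
Step 4: +4 fires, +4 burnt (F count now 4)
Step 5: +0 fires, +4 burnt (F count now 0)
Fire out after step 5
Initially T: 19, now '.': 29
Total burnt (originally-T cells now '.'): 18

Answer: 18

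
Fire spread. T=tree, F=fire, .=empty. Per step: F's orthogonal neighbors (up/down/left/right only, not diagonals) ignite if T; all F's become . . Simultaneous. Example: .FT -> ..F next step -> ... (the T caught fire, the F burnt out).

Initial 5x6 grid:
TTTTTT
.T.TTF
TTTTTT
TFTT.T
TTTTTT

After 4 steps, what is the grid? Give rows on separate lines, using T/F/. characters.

Step 1: 7 trees catch fire, 2 burn out
  TTTTTF
  .T.TF.
  TFTTTF
  F.FT.T
  TFTTTT
Step 2: 10 trees catch fire, 7 burn out
  TTTTF.
  .F.F..
  F.FTF.
  ...F.F
  F.FTTT
Step 3: 5 trees catch fire, 10 burn out
  TFTF..
  ......
  ...F..
  ......
  ...FTF
Step 4: 3 trees catch fire, 5 burn out
  F.F...
  ......
  ......
  ......
  ....F.

F.F...
......
......
......
....F.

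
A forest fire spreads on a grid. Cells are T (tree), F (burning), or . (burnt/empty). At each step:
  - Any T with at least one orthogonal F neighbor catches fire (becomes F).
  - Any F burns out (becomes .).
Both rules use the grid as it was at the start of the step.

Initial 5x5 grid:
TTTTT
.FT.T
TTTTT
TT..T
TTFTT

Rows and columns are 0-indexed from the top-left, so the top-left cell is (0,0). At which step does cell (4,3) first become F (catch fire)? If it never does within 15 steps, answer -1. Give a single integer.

Step 1: cell (4,3)='F' (+5 fires, +2 burnt)
  -> target ignites at step 1
Step 2: cell (4,3)='.' (+7 fires, +5 burnt)
Step 3: cell (4,3)='.' (+4 fires, +7 burnt)
Step 4: cell (4,3)='.' (+2 fires, +4 burnt)
Step 5: cell (4,3)='.' (+1 fires, +2 burnt)
Step 6: cell (4,3)='.' (+0 fires, +1 burnt)
  fire out at step 6

1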